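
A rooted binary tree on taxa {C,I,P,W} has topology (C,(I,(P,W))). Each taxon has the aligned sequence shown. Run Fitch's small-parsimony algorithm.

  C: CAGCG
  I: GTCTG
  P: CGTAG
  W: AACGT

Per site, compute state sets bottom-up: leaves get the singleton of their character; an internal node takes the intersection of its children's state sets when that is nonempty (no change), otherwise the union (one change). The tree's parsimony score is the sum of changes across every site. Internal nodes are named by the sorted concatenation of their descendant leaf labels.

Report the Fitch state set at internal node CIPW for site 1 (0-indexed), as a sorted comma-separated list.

site 0, node PW: P={C} ∪ W={A} → {A,C} (+1)
site 0, node IPW: I={G} ∪ PW={A,C} → {A,C,G} (+1)
site 0, node CIPW: C={C} ∩ IPW={A,C,G} → {C} (+0)
site 1, node PW: P={G} ∪ W={A} → {A,G} (+1)
site 1, node IPW: I={T} ∪ PW={A,G} → {A,G,T} (+1)
site 1, node CIPW: C={A} ∩ IPW={A,G,T} → {A} (+0)
site 2, node PW: P={T} ∪ W={C} → {C,T} (+1)
site 2, node IPW: I={C} ∩ PW={C,T} → {C} (+0)
site 2, node CIPW: C={G} ∪ IPW={C} → {C,G} (+1)
site 3, node PW: P={A} ∪ W={G} → {A,G} (+1)
site 3, node IPW: I={T} ∪ PW={A,G} → {A,G,T} (+1)
site 3, node CIPW: C={C} ∪ IPW={A,G,T} → {A,C,G,T} (+1)
site 4, node PW: P={G} ∪ W={T} → {G,T} (+1)
site 4, node IPW: I={G} ∩ PW={G,T} → {G} (+0)
site 4, node CIPW: C={G} ∩ IPW={G} → {G} (+0)
per-site changes: [2, 2, 2, 3, 1]; total = 10

A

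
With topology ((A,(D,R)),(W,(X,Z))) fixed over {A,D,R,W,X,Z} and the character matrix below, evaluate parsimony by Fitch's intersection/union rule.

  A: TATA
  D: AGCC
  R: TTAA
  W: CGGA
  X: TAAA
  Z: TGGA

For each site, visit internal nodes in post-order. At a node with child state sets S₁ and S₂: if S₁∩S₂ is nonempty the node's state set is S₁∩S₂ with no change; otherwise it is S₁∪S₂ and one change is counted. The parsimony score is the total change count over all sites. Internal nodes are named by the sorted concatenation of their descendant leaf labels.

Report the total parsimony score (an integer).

DR@0: {A} ∪ {T} = {A,T} (union, +1)
ADR@0: {T} ∩ {A,T} = {T} (intersection, +0)
XZ@0: {T} ∩ {T} = {T} (intersection, +0)
WXZ@0: {C} ∪ {T} = {C,T} (union, +1)
ADRWXZ@0: {T} ∩ {C,T} = {T} (intersection, +0)
DR@1: {G} ∪ {T} = {G,T} (union, +1)
ADR@1: {A} ∪ {G,T} = {A,G,T} (union, +1)
XZ@1: {A} ∪ {G} = {A,G} (union, +1)
WXZ@1: {G} ∩ {A,G} = {G} (intersection, +0)
ADRWXZ@1: {A,G,T} ∩ {G} = {G} (intersection, +0)
DR@2: {C} ∪ {A} = {A,C} (union, +1)
ADR@2: {T} ∪ {A,C} = {A,C,T} (union, +1)
XZ@2: {A} ∪ {G} = {A,G} (union, +1)
WXZ@2: {G} ∩ {A,G} = {G} (intersection, +0)
ADRWXZ@2: {A,C,T} ∪ {G} = {A,C,G,T} (union, +1)
DR@3: {C} ∪ {A} = {A,C} (union, +1)
ADR@3: {A} ∩ {A,C} = {A} (intersection, +0)
XZ@3: {A} ∩ {A} = {A} (intersection, +0)
WXZ@3: {A} ∩ {A} = {A} (intersection, +0)
ADRWXZ@3: {A} ∩ {A} = {A} (intersection, +0)
per-site changes: [2, 3, 4, 1]; total = 10

10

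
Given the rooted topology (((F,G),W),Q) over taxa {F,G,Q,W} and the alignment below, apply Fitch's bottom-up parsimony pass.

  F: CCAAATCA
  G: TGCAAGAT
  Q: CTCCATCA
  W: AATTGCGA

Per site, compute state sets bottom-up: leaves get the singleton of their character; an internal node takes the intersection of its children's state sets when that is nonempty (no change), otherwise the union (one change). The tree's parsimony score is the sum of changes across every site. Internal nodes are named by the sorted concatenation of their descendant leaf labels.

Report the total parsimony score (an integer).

site 0, node FG: F={C} ∪ G={T} → {C,T} (+1)
site 0, node FGW: FG={C,T} ∪ W={A} → {A,C,T} (+1)
site 0, node FGQW: FGW={A,C,T} ∩ Q={C} → {C} (+0)
site 1, node FG: F={C} ∪ G={G} → {C,G} (+1)
site 1, node FGW: FG={C,G} ∪ W={A} → {A,C,G} (+1)
site 1, node FGQW: FGW={A,C,G} ∪ Q={T} → {A,C,G,T} (+1)
site 2, node FG: F={A} ∪ G={C} → {A,C} (+1)
site 2, node FGW: FG={A,C} ∪ W={T} → {A,C,T} (+1)
site 2, node FGQW: FGW={A,C,T} ∩ Q={C} → {C} (+0)
site 3, node FG: F={A} ∩ G={A} → {A} (+0)
site 3, node FGW: FG={A} ∪ W={T} → {A,T} (+1)
site 3, node FGQW: FGW={A,T} ∪ Q={C} → {A,C,T} (+1)
site 4, node FG: F={A} ∩ G={A} → {A} (+0)
site 4, node FGW: FG={A} ∪ W={G} → {A,G} (+1)
site 4, node FGQW: FGW={A,G} ∩ Q={A} → {A} (+0)
site 5, node FG: F={T} ∪ G={G} → {G,T} (+1)
site 5, node FGW: FG={G,T} ∪ W={C} → {C,G,T} (+1)
site 5, node FGQW: FGW={C,G,T} ∩ Q={T} → {T} (+0)
site 6, node FG: F={C} ∪ G={A} → {A,C} (+1)
site 6, node FGW: FG={A,C} ∪ W={G} → {A,C,G} (+1)
site 6, node FGQW: FGW={A,C,G} ∩ Q={C} → {C} (+0)
site 7, node FG: F={A} ∪ G={T} → {A,T} (+1)
site 7, node FGW: FG={A,T} ∩ W={A} → {A} (+0)
site 7, node FGQW: FGW={A} ∩ Q={A} → {A} (+0)
per-site changes: [2, 3, 2, 2, 1, 2, 2, 1]; total = 15

15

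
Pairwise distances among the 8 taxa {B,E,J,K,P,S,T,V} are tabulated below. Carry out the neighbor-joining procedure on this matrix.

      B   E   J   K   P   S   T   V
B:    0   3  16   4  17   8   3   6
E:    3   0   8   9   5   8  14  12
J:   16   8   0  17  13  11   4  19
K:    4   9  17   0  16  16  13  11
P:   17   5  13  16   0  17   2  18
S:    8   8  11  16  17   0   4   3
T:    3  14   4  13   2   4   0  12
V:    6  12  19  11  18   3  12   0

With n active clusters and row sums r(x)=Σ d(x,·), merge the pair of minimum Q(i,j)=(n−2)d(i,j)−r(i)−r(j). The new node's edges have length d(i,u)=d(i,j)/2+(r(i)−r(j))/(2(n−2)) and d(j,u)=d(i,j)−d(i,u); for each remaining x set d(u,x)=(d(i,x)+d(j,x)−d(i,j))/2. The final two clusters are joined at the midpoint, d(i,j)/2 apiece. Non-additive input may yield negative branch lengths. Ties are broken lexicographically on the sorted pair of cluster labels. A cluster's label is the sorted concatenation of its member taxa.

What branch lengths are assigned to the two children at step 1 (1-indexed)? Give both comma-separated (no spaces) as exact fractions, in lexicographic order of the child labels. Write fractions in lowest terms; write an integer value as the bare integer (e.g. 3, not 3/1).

1/3,8/3

iteration 1: select S,V (d=3, Q=-130); attach at lengths (1/3, 8/3); label the merged cluster SV
  updated: d(B,SV)=11/2, d(E,SV)=17/2, d(J,SV)=27/2, d(K,SV)=12, d(P,SV)=16, d(SV,T)=13/2
iteration 2: select P,T (d=2, Q=-203/2); attach at lengths (73/20, -33/20); label the merged cluster PT
  updated: d(B,PT)=9, d(E,PT)=17/2, d(J,PT)=15/2, d(K,PT)=27/2, d(PT,SV)=41/4
iteration 3: select J,PT (d=15/2, Q=-323/4); attach at lengths (173/32, 67/32); label the merged cluster JPT
  updated: d(B,JPT)=35/4, d(E,JPT)=9/2, d(JPT,K)=23/2, d(JPT,SV)=65/8
iteration 4: select B,K (d=4, Q=-183/4); attach at lengths (-13/24, 109/24); label the merged cluster BK
  updated: d(BK,E)=4, d(BK,JPT)=65/8, d(BK,SV)=27/4
iteration 5: select BK,SV (d=27/4, Q=-115/4); attach at lengths (9/4, 9/2); label the merged cluster BKSV
  updated: d(BKSV,E)=23/8, d(BKSV,JPT)=19/4
iteration 6: select BKSV,E (d=23/8, Q=-97/8); attach at lengths (25/16, 21/16); label the merged cluster BEKSV
  updated: d(BEKSV,JPT)=51/16
iteration 7: select BEKSV,JPT (d=51/16); attach at lengths (51/32, 51/32); label the merged cluster BEJKPSTV
final tree: ((((B:-13/24,K:109/24):9/4,(S:1/3,V:8/3):9/2):25/16,E:21/16):51/32,(J:173/32,(P:73/20,T:-33/20):67/32):51/32)
total length: 469/16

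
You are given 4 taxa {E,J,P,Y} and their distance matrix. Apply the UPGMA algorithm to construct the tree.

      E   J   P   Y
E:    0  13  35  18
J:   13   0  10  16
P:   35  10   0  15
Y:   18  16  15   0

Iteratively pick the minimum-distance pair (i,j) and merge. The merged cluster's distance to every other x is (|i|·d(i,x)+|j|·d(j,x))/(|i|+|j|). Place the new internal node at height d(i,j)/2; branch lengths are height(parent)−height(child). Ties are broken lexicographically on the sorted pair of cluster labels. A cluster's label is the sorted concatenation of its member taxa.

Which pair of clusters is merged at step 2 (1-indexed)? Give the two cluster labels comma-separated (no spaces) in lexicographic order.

step 1: merge (J,P) at d=10; branch lengths J→5, P→5; new cluster JP
  updated: d(E,JP)=24, d(JP,Y)=31/2
step 2: merge (JP,Y) at d=31/2; branch lengths JP→11/4, Y→31/4; new cluster JPY
  updated: d(E,JPY)=22
step 3: merge (E,JPY) at d=22; branch lengths E→11, JPY→13/4; new cluster EJPY
final tree: (E:11,((J:5,P:5):11/4,Y:31/4):13/4)
total length: 139/4

JP,Y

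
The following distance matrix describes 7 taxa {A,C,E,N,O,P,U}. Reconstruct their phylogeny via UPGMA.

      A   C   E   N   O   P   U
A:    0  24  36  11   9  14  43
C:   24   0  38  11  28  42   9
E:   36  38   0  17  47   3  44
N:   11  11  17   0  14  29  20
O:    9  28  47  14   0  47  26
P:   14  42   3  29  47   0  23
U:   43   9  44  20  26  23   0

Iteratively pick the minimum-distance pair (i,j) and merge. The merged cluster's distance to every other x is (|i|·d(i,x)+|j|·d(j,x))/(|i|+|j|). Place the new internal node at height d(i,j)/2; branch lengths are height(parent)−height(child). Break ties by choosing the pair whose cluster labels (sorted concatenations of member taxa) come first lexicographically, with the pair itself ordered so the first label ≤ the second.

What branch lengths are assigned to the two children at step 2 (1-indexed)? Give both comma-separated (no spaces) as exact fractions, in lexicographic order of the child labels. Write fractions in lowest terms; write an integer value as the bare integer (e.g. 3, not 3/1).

9/2,9/2

step 1: merge (E,P) at d=3; branch lengths E→3/2, P→3/2; new cluster EP
  updated: d(A,EP)=25, d(C,EP)=40, d(EP,N)=23, d(EP,O)=47, d(EP,U)=67/2
step 2: merge (A,O) at d=9; branch lengths A→9/2, O→9/2; new cluster AO
  updated: d(AO,C)=26, d(AO,EP)=36, d(AO,N)=25/2, d(AO,U)=69/2
step 3: merge (C,U) at d=9; branch lengths C→9/2, U→9/2; new cluster CU
  updated: d(AO,CU)=121/4, d(CU,EP)=147/4, d(CU,N)=31/2
step 4: merge (AO,N) at d=25/2; branch lengths AO→7/4, N→25/4; new cluster ANO
  updated: d(ANO,CU)=76/3, d(ANO,EP)=95/3
step 5: merge (ANO,CU) at d=76/3; branch lengths ANO→77/12, CU→49/6; new cluster ACNOU
  updated: d(ACNOU,EP)=337/10
step 6: merge (ACNOU,EP) at d=337/10; branch lengths ACNOU→251/60, EP→307/20; new cluster ACENOPU
final tree: ((((A:9/2,O:9/2):7/4,N:25/4):77/12,(C:9/2,U:9/2):49/6):251/60,(E:3/2,P:3/2):307/20)
total length: 3787/60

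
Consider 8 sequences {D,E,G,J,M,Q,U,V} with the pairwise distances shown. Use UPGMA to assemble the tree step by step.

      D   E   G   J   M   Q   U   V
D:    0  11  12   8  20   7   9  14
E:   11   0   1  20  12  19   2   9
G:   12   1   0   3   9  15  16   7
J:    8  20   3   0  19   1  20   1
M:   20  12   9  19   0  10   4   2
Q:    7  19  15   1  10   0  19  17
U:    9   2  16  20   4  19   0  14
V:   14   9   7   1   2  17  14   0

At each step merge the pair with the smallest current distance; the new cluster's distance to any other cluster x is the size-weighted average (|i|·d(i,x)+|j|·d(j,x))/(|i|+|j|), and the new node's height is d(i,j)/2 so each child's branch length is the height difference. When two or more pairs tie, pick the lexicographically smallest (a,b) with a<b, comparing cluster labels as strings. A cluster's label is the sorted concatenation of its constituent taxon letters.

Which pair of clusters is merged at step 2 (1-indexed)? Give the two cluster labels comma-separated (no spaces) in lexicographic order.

1. join E+G (d=1) ⇒ EG; edges |E|=1/2, |G|=1/2
  updated: d(D,EG)=23/2, d(EG,J)=23/2, d(EG,M)=21/2, d(EG,Q)=17, d(EG,U)=9, d(EG,V)=8
2. join J+Q (d=1) ⇒ JQ; edges |J|=1/2, |Q|=1/2
  updated: d(D,JQ)=15/2, d(EG,JQ)=57/4, d(JQ,M)=29/2, d(JQ,U)=39/2, d(JQ,V)=9
3. join M+V (d=2) ⇒ MV; edges |M|=1, |V|=1
  updated: d(D,MV)=17, d(EG,MV)=37/4, d(JQ,MV)=47/4, d(MV,U)=9
4. join D+JQ (d=15/2) ⇒ DJQ; edges |D|=15/4, |JQ|=13/4
  updated: d(DJQ,EG)=40/3, d(DJQ,MV)=27/2, d(DJQ,U)=16
5. join EG+U (d=9) ⇒ EGU; edges |EG|=4, |U|=9/2
  updated: d(DJQ,EGU)=128/9, d(EGU,MV)=55/6
6. join EGU+MV (d=55/6) ⇒ EGMUV; edges |EGU|=1/12, |MV|=43/12
  updated: d(DJQ,EGMUV)=209/15
7. join DJQ+EGMUV (d=209/15) ⇒ DEGJMQUV; edges |DJQ|=193/60, |EGMUV|=143/60
final tree: ((D:15/4,(J:1/2,Q:1/2):13/4):193/60,(((E:1/2,G:1/2):4,U:9/2):1/12,(M:1,V:1):43/12):143/60)
total length: 863/30

J,Q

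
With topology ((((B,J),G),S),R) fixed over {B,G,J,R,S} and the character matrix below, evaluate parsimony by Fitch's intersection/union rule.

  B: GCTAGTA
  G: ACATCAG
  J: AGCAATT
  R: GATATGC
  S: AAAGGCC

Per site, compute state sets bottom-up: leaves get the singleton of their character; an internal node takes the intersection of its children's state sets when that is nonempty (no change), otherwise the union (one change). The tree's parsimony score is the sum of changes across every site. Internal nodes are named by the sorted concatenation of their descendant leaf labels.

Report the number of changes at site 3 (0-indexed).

2

site 0, node BJ: B={G} ∪ J={A} → {A,G} (+1)
site 0, node BGJ: BJ={A,G} ∩ G={A} → {A} (+0)
site 0, node BGJS: BGJ={A} ∩ S={A} → {A} (+0)
site 0, node BGJRS: BGJS={A} ∪ R={G} → {A,G} (+1)
site 1, node BJ: B={C} ∪ J={G} → {C,G} (+1)
site 1, node BGJ: BJ={C,G} ∩ G={C} → {C} (+0)
site 1, node BGJS: BGJ={C} ∪ S={A} → {A,C} (+1)
site 1, node BGJRS: BGJS={A,C} ∩ R={A} → {A} (+0)
site 2, node BJ: B={T} ∪ J={C} → {C,T} (+1)
site 2, node BGJ: BJ={C,T} ∪ G={A} → {A,C,T} (+1)
site 2, node BGJS: BGJ={A,C,T} ∩ S={A} → {A} (+0)
site 2, node BGJRS: BGJS={A} ∪ R={T} → {A,T} (+1)
site 3, node BJ: B={A} ∩ J={A} → {A} (+0)
site 3, node BGJ: BJ={A} ∪ G={T} → {A,T} (+1)
site 3, node BGJS: BGJ={A,T} ∪ S={G} → {A,G,T} (+1)
site 3, node BGJRS: BGJS={A,G,T} ∩ R={A} → {A} (+0)
site 4, node BJ: B={G} ∪ J={A} → {A,G} (+1)
site 4, node BGJ: BJ={A,G} ∪ G={C} → {A,C,G} (+1)
site 4, node BGJS: BGJ={A,C,G} ∩ S={G} → {G} (+0)
site 4, node BGJRS: BGJS={G} ∪ R={T} → {G,T} (+1)
site 5, node BJ: B={T} ∩ J={T} → {T} (+0)
site 5, node BGJ: BJ={T} ∪ G={A} → {A,T} (+1)
site 5, node BGJS: BGJ={A,T} ∪ S={C} → {A,C,T} (+1)
site 5, node BGJRS: BGJS={A,C,T} ∪ R={G} → {A,C,G,T} (+1)
site 6, node BJ: B={A} ∪ J={T} → {A,T} (+1)
site 6, node BGJ: BJ={A,T} ∪ G={G} → {A,G,T} (+1)
site 6, node BGJS: BGJ={A,G,T} ∪ S={C} → {A,C,G,T} (+1)
site 6, node BGJRS: BGJS={A,C,G,T} ∩ R={C} → {C} (+0)
per-site changes: [2, 2, 3, 2, 3, 3, 3]; total = 18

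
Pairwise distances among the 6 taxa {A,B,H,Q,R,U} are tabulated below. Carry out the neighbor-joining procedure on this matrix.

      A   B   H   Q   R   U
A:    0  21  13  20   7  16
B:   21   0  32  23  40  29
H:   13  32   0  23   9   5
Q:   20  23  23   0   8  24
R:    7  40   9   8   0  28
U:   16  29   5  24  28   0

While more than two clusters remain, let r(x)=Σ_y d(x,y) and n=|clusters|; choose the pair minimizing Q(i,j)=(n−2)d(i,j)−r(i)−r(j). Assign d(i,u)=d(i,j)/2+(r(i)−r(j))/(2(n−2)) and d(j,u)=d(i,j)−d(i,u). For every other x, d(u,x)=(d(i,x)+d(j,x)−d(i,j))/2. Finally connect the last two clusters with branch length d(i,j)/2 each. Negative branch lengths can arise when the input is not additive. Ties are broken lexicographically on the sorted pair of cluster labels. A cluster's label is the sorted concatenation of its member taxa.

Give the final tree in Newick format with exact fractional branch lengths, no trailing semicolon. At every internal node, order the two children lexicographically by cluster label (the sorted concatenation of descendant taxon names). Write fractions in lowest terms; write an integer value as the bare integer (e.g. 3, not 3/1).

(((A:2,B:19):3/2,(H:0,U:5):8):13/4,(Q:25/6,R:23/6):13/4)

1. join H+U (d=5, Q=-164) ⇒ HU; edges |H|=0, |U|=5
  updated: d(A,HU)=12, d(B,HU)=28, d(HU,Q)=21, d(HU,R)=16
2. join Q+R (d=8, Q=-119) ⇒ QR; edges |Q|=25/6, |R|=23/6
  updated: d(A,QR)=19/2, d(B,QR)=55/2, d(HU,QR)=29/2
3. join A+B (d=21, Q=-77) ⇒ AB; edges |A|=2, |B|=19
  updated: d(AB,HU)=19/2, d(AB,QR)=8
4. join AB+HU (d=19/2, Q=-32) ⇒ ABHU; edges |AB|=3/2, |HU|=8
  updated: d(ABHU,QR)=13/2
5. join ABHU+QR (d=13/2) ⇒ ABHQRU; edges |ABHU|=13/4, |QR|=13/4
final tree: (((A:2,B:19):3/2,(H:0,U:5):8):13/4,(Q:25/6,R:23/6):13/4)
total length: 50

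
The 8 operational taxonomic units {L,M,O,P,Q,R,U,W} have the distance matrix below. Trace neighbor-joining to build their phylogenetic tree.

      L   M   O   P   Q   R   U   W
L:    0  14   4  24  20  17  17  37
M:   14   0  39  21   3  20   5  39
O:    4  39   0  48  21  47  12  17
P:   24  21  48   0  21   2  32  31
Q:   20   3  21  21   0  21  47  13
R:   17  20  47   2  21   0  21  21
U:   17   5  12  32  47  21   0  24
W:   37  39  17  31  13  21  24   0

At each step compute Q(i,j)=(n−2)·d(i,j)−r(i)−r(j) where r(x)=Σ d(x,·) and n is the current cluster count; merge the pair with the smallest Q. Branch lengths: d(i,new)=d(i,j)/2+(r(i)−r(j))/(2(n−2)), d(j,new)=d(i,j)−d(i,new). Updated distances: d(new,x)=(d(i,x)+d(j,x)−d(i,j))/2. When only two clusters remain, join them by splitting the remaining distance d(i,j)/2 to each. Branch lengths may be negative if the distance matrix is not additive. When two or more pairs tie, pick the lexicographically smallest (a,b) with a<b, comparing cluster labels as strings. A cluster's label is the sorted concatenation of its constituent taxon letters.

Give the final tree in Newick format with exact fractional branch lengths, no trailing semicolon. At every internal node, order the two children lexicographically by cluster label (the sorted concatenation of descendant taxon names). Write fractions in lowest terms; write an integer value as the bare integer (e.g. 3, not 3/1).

iteration 1: select P,R (d=2, Q=-316); attach at lengths (7/2, -3/2); label the merged cluster PR
  updated: d(L,PR)=39/2, d(M,PR)=39/2, d(O,PR)=93/2, d(PR,Q)=20, d(PR,U)=51/2, d(PR,W)=25
iteration 2: select L,O (d=4, Q=-231); attach at lengths (-4/5, 24/5); label the merged cluster LO
  updated: d(LO,M)=49/2, d(LO,PR)=31, d(LO,Q)=37/2, d(LO,U)=25/2, d(LO,W)=25
iteration 3: select M,U (d=5, Q=-185); attach at lengths (-3/8, 43/8); label the merged cluster MU
  updated: d(LO,MU)=16, d(MU,PR)=20, d(MU,Q)=45/2, d(MU,W)=29
iteration 4: select LO,MU (d=16, Q=-130); attach at lengths (17/2, 15/2); label the merged cluster LMOU
  updated: d(LMOU,PR)=35/2, d(LMOU,Q)=25/2, d(LMOU,W)=19
iteration 5: select LMOU,PR (d=35/2, Q=-153/2); attach at lengths (43/8, 97/8); label the merged cluster LMOPRU
  updated: d(LMOPRU,Q)=15/2, d(LMOPRU,W)=53/4
iteration 6: select LMOPRU,Q (d=15/2, Q=-135/4); attach at lengths (31/8, 29/8); label the merged cluster LMOPQRU
  updated: d(LMOPQRU,W)=75/8
iteration 7: select LMOPQRU,W (d=75/8); attach at lengths (75/16, 75/16); label the merged cluster LMOPQRUW
final tree: (((((L:-4/5,O:24/5):17/2,(M:-3/8,U:43/8):15/2):43/8,(P:7/2,R:-3/2):97/8):31/8,Q:29/8):75/16,W:75/16)
total length: 491/8

(((((L:-4/5,O:24/5):17/2,(M:-3/8,U:43/8):15/2):43/8,(P:7/2,R:-3/2):97/8):31/8,Q:29/8):75/16,W:75/16)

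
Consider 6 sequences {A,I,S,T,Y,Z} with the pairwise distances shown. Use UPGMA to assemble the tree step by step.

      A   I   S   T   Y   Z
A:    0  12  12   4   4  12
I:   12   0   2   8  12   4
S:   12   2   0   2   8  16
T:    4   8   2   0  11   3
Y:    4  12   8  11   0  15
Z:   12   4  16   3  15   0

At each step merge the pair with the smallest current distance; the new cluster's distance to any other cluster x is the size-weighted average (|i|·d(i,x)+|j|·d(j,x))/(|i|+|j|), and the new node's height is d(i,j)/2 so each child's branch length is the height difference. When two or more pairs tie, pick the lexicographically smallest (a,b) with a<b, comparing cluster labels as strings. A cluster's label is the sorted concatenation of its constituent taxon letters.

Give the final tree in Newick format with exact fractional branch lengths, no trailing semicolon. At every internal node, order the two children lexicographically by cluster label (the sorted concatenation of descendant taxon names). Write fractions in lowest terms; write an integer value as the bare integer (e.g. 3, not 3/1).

1. join I+S (d=2) ⇒ IS; edges |I|=1, |S|=1
  updated: d(A,IS)=12, d(IS,T)=5, d(IS,Y)=10, d(IS,Z)=10
2. join T+Z (d=3) ⇒ TZ; edges |T|=3/2, |Z|=3/2
  updated: d(A,TZ)=8, d(IS,TZ)=15/2, d(TZ,Y)=13
3. join A+Y (d=4) ⇒ AY; edges |A|=2, |Y|=2
  updated: d(AY,IS)=11, d(AY,TZ)=21/2
4. join IS+TZ (d=15/2) ⇒ ISTZ; edges |IS|=11/4, |TZ|=9/4
  updated: d(AY,ISTZ)=43/4
5. join AY+ISTZ (d=43/4) ⇒ AISTYZ; edges |AY|=27/8, |ISTZ|=13/8
final tree: ((A:2,Y:2):27/8,((I:1,S:1):11/4,(T:3/2,Z:3/2):9/4):13/8)
total length: 19

((A:2,Y:2):27/8,((I:1,S:1):11/4,(T:3/2,Z:3/2):9/4):13/8)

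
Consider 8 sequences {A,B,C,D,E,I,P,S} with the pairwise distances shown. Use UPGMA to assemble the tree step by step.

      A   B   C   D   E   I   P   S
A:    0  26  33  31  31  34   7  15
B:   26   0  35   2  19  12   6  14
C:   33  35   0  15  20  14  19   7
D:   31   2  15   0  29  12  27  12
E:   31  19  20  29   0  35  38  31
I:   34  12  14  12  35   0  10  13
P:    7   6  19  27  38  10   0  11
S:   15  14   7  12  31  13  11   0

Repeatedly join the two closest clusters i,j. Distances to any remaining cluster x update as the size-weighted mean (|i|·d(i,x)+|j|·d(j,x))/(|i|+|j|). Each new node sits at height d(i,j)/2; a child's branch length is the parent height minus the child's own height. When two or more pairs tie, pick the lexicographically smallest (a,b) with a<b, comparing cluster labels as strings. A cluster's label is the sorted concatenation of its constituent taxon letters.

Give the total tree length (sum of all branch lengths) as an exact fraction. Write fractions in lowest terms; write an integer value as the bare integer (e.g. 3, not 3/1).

iteration 1: select B,D (d=2); attach at lengths (1, 1); label the merged cluster BD
  updated: d(A,BD)=57/2, d(BD,C)=25, d(BD,E)=24, d(BD,I)=12, d(BD,P)=33/2, d(BD,S)=13
iteration 2: select A,P (d=7); attach at lengths (7/2, 7/2); label the merged cluster AP
  updated: d(AP,BD)=45/2, d(AP,C)=26, d(AP,E)=69/2, d(AP,I)=22, d(AP,S)=13
iteration 3: select C,S (d=7); attach at lengths (7/2, 7/2); label the merged cluster CS
  updated: d(AP,CS)=39/2, d(BD,CS)=19, d(CS,E)=51/2, d(CS,I)=27/2
iteration 4: select BD,I (d=12); attach at lengths (5, 6); label the merged cluster BDI
  updated: d(AP,BDI)=67/3, d(BDI,CS)=103/6, d(BDI,E)=83/3
iteration 5: select BDI,CS (d=103/6); attach at lengths (31/12, 61/12); label the merged cluster BCDIS
  updated: d(AP,BCDIS)=106/5, d(BCDIS,E)=134/5
iteration 6: select AP,BCDIS (d=106/5); attach at lengths (71/10, 121/60); label the merged cluster ABCDIPS
  updated: d(ABCDIPS,E)=29
iteration 7: select ABCDIPS,E (d=29); attach at lengths (39/10, 29/2); label the merged cluster ABCDEIPS
final tree: (((A:7/2,P:7/2):71/10,(((B:1,D:1):5,I:6):31/12,(C:7/2,S:7/2):61/12):121/60):39/10,E:29/2)
total length: 3731/60

3731/60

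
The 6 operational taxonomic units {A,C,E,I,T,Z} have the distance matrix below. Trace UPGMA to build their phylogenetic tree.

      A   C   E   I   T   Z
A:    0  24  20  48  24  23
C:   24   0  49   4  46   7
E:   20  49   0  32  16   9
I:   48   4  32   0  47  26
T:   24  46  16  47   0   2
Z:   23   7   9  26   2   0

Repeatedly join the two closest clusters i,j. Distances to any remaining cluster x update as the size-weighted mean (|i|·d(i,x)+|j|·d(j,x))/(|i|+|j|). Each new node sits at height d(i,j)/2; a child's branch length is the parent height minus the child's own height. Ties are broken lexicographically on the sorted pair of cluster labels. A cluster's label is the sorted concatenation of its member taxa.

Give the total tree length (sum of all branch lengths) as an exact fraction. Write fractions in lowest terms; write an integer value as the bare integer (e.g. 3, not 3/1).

1327/24

iteration 1: select T,Z (d=2); attach at lengths (1, 1); label the merged cluster TZ
  updated: d(A,TZ)=47/2, d(C,TZ)=53/2, d(E,TZ)=25/2, d(I,TZ)=73/2
iteration 2: select C,I (d=4); attach at lengths (2, 2); label the merged cluster CI
  updated: d(A,CI)=36, d(CI,E)=81/2, d(CI,TZ)=63/2
iteration 3: select E,TZ (d=25/2); attach at lengths (25/4, 21/4); label the merged cluster ETZ
  updated: d(A,ETZ)=67/3, d(CI,ETZ)=69/2
iteration 4: select A,ETZ (d=67/3); attach at lengths (67/6, 59/12); label the merged cluster AETZ
  updated: d(AETZ,CI)=279/8
iteration 5: select AETZ,CI (d=279/8); attach at lengths (301/48, 247/16); label the merged cluster ACEITZ
final tree: ((A:67/6,(E:25/4,(T:1,Z:1):21/4):59/12):301/48,(C:2,I:2):247/16)
total length: 1327/24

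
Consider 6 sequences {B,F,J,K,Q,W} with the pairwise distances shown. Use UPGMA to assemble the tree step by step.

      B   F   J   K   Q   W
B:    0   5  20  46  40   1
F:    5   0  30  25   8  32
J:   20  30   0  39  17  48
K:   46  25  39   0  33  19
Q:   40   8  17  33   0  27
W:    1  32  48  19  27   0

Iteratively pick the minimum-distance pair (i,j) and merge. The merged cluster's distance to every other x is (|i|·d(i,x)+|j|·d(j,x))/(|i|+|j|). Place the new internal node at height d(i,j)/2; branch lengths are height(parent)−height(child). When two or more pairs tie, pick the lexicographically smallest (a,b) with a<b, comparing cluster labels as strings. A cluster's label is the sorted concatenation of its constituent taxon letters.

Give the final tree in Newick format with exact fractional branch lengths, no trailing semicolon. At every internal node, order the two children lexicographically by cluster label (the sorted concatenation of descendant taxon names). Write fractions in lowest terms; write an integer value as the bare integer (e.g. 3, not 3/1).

1. join B+W (d=1) ⇒ BW; edges |B|=1/2, |W|=1/2
  updated: d(BW,F)=37/2, d(BW,J)=34, d(BW,K)=65/2, d(BW,Q)=67/2
2. join F+Q (d=8) ⇒ FQ; edges |F|=4, |Q|=4
  updated: d(BW,FQ)=26, d(FQ,J)=47/2, d(FQ,K)=29
3. join FQ+J (d=47/2) ⇒ FJQ; edges |FQ|=31/4, |J|=47/4
  updated: d(BW,FJQ)=86/3, d(FJQ,K)=97/3
4. join BW+FJQ (d=86/3) ⇒ BFJQW; edges |BW|=83/6, |FJQ|=31/12
  updated: d(BFJQW,K)=162/5
5. join BFJQW+K (d=162/5) ⇒ BFJKQW; edges |BFJQW|=28/15, |K|=81/5
final tree: (((B:1/2,W:1/2):83/6,((F:4,Q:4):31/4,J:47/4):31/12):28/15,K:81/5)
total length: 3779/60

(((B:1/2,W:1/2):83/6,((F:4,Q:4):31/4,J:47/4):31/12):28/15,K:81/5)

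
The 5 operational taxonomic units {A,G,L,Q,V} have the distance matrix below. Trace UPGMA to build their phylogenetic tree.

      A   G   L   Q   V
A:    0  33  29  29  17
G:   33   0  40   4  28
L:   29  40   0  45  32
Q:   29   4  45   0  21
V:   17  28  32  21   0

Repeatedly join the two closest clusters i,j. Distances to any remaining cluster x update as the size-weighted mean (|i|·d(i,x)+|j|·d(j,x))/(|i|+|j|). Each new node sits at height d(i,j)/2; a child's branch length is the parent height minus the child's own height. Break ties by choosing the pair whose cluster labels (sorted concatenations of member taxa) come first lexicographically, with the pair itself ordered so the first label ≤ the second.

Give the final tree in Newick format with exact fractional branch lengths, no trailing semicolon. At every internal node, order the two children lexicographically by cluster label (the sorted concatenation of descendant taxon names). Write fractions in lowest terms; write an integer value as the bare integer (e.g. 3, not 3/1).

(((A:17/2,V:17/2):43/8,(G:2,Q:2):95/8):35/8,L:73/4)

1. join G+Q (d=4) ⇒ GQ; edges |G|=2, |Q|=2
  updated: d(A,GQ)=31, d(GQ,L)=85/2, d(GQ,V)=49/2
2. join A+V (d=17) ⇒ AV; edges |A|=17/2, |V|=17/2
  updated: d(AV,GQ)=111/4, d(AV,L)=61/2
3. join AV+GQ (d=111/4) ⇒ AGQV; edges |AV|=43/8, |GQ|=95/8
  updated: d(AGQV,L)=73/2
4. join AGQV+L (d=73/2) ⇒ AGLQV; edges |AGQV|=35/8, |L|=73/4
final tree: (((A:17/2,V:17/2):43/8,(G:2,Q:2):95/8):35/8,L:73/4)
total length: 487/8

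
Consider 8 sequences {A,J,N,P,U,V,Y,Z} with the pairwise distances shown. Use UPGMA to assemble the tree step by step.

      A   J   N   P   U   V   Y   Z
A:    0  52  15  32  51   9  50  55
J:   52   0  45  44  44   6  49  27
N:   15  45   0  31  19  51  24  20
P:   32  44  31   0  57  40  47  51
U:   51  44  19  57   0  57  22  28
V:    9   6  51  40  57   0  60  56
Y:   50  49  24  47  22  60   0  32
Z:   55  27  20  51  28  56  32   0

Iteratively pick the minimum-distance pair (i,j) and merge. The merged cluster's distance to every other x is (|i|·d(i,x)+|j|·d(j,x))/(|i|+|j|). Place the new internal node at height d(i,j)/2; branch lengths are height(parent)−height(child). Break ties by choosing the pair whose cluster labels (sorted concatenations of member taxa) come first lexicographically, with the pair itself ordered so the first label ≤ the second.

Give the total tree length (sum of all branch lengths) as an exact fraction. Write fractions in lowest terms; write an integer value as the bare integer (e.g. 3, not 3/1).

584/5

step 1: merge (J,V) at d=6; branch lengths J→3, V→3; new cluster JV
  updated: d(A,JV)=61/2, d(JV,N)=48, d(JV,P)=42, d(JV,U)=101/2, d(JV,Y)=109/2, d(JV,Z)=83/2
step 2: merge (A,N) at d=15; branch lengths A→15/2, N→15/2; new cluster AN
  updated: d(AN,JV)=157/4, d(AN,P)=63/2, d(AN,U)=35, d(AN,Y)=37, d(AN,Z)=75/2
step 3: merge (U,Y) at d=22; branch lengths U→11, Y→11; new cluster UY
  updated: d(AN,UY)=36, d(JV,UY)=105/2, d(P,UY)=52, d(UY,Z)=30
step 4: merge (UY,Z) at d=30; branch lengths UY→4, Z→15; new cluster UYZ
  updated: d(AN,UYZ)=73/2, d(JV,UYZ)=293/6, d(P,UYZ)=155/3
step 5: merge (AN,P) at d=63/2; branch lengths AN→33/4, P→63/4; new cluster ANP
  updated: d(ANP,JV)=241/6, d(ANP,UYZ)=374/9
step 6: merge (ANP,JV) at d=241/6; branch lengths ANP→13/3, JV→205/12; new cluster AJNPV
  updated: d(AJNPV,UYZ)=667/15
step 7: merge (AJNPV,UYZ) at d=667/15; branch lengths AJNPV→43/20, UYZ→217/30; new cluster AJNPUVYZ
final tree: ((((A:15/2,N:15/2):33/4,P:63/4):13/3,(J:3,V:3):205/12):43/20,((U:11,Y:11):4,Z:15):217/30)
total length: 584/5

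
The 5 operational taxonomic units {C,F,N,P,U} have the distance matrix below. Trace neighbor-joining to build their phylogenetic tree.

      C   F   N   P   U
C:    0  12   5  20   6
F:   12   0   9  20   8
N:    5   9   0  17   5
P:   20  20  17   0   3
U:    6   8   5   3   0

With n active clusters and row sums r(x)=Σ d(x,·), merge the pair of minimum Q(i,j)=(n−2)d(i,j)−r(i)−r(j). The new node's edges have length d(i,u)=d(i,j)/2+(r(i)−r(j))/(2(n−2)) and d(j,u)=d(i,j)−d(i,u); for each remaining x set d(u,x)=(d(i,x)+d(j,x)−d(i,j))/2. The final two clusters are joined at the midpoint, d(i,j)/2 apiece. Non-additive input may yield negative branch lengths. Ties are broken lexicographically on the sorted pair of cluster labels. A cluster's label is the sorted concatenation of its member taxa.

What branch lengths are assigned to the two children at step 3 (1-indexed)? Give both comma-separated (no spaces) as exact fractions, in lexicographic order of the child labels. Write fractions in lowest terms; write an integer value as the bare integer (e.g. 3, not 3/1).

7/4,25/4

iteration 1: select P,U (d=3, Q=-73); attach at lengths (47/6, -29/6); label the merged cluster PU
  updated: d(C,PU)=23/2, d(F,PU)=25/2, d(N,PU)=19/2
iteration 2: select C,N (d=5, Q=-42); attach at lengths (15/4, 5/4); label the merged cluster CN
  updated: d(CN,F)=8, d(CN,PU)=8
iteration 3: select CN,F (d=8, Q=-57/2); attach at lengths (7/4, 25/4); label the merged cluster CFN
  updated: d(CFN,PU)=25/4
iteration 4: select CFN,PU (d=25/4); attach at lengths (25/8, 25/8); label the merged cluster CFNPU
final tree: (((C:15/4,N:5/4):7/4,F:25/4):25/8,(P:47/6,U:-29/6):25/8)
total length: 89/4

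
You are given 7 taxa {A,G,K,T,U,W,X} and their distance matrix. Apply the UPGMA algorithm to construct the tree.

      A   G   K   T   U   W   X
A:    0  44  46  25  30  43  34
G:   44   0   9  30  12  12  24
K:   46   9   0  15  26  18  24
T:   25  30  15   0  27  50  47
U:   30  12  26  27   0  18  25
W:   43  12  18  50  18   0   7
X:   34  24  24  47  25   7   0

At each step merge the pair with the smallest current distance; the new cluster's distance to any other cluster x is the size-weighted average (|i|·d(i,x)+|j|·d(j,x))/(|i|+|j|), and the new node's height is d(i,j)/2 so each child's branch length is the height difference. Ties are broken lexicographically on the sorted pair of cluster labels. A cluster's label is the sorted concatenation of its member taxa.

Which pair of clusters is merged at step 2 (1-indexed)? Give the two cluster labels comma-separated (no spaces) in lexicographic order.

iteration 1: select W,X (d=7); attach at lengths (7/2, 7/2); label the merged cluster WX
  updated: d(A,WX)=77/2, d(G,WX)=18, d(K,WX)=21, d(T,WX)=97/2, d(U,WX)=43/2
iteration 2: select G,K (d=9); attach at lengths (9/2, 9/2); label the merged cluster GK
  updated: d(A,GK)=45, d(GK,T)=45/2, d(GK,U)=19, d(GK,WX)=39/2
iteration 3: select GK,U (d=19); attach at lengths (5, 19/2); label the merged cluster GKU
  updated: d(A,GKU)=40, d(GKU,T)=24, d(GKU,WX)=121/6
iteration 4: select GKU,WX (d=121/6); attach at lengths (7/12, 79/12); label the merged cluster GKUWX
  updated: d(A,GKUWX)=197/5, d(GKUWX,T)=169/5
iteration 5: select A,T (d=25); attach at lengths (25/2, 25/2); label the merged cluster AT
  updated: d(AT,GKUWX)=183/5
iteration 6: select AT,GKUWX (d=183/5); attach at lengths (29/5, 493/60); label the merged cluster AGKTUWX
final tree: ((A:25/2,T:25/2):29/5,(((G:9/2,K:9/2):5,U:19/2):7/12,(W:7/2,X:7/2):79/12):493/60)
total length: 4601/60

G,K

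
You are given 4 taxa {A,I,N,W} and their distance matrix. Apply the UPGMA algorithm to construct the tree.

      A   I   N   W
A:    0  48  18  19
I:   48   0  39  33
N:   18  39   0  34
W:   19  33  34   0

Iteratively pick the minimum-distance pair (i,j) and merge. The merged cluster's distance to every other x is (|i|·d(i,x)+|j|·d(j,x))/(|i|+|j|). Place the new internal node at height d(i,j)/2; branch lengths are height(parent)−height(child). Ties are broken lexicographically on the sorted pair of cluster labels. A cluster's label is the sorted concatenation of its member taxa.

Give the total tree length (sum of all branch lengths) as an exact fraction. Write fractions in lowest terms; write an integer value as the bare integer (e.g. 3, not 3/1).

1. join A+N (d=18) ⇒ AN; edges |A|=9, |N|=9
  updated: d(AN,I)=87/2, d(AN,W)=53/2
2. join AN+W (d=53/2) ⇒ ANW; edges |AN|=17/4, |W|=53/4
  updated: d(ANW,I)=40
3. join ANW+I (d=40) ⇒ AINW; edges |ANW|=27/4, |I|=20
final tree: (((A:9,N:9):17/4,W:53/4):27/4,I:20)
total length: 249/4

249/4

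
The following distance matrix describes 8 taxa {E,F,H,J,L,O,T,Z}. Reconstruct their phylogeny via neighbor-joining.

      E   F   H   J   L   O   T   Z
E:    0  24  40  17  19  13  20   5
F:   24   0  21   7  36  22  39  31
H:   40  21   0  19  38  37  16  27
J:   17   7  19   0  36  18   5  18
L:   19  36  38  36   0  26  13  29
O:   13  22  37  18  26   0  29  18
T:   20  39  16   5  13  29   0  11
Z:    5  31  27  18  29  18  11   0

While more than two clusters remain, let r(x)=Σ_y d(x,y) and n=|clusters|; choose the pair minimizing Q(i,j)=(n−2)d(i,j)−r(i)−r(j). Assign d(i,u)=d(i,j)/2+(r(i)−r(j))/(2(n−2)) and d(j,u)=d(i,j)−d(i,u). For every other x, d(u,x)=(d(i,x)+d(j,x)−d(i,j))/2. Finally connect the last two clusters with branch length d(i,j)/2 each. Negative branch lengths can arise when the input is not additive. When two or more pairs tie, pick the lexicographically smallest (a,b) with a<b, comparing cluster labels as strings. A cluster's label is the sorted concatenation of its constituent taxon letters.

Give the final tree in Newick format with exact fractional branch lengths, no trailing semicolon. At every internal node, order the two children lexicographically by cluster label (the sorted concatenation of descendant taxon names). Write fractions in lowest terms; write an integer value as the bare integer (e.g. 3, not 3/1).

(((E:7/4,Z:13/4):51/16,(((F:17/2,J:-3/2):3,H:27/2):83/12,(L:21/2,T:5/2):55/12):67/16):157/32,O:157/32)

step 1: merge (F,J) at d=7, Q=-258; branch lengths F→17/2, J→-3/2; new cluster FJ
  updated: d(E,FJ)=17, d(FJ,H)=33/2, d(FJ,L)=65/2, d(FJ,O)=33/2, d(FJ,T)=37/2, d(FJ,Z)=21
step 2: merge (FJ,H) at d=33/2, Q=-214; branch lengths FJ→3, H→27/2; new cluster FHJ
  updated: d(E,FHJ)=81/4, d(FHJ,L)=27, d(FHJ,O)=37/2, d(FHJ,T)=9, d(FHJ,Z)=63/4
step 3: merge (L,T) at d=13, Q=-144; branch lengths L→21/2, T→5/2; new cluster LT
  updated: d(E,LT)=13, d(FHJ,LT)=23/2, d(LT,O)=21, d(LT,Z)=27/2
step 4: merge (FHJ,LT) at d=23/2, Q=-181/2; branch lengths FHJ→83/12, LT→55/12; new cluster FHJLT
  updated: d(E,FHJLT)=87/8, d(FHJLT,O)=14, d(FHJLT,Z)=71/8
step 5: merge (E,Z) at d=5, Q=-203/4; branch lengths E→7/4, Z→13/4; new cluster EZ
  updated: d(EZ,FHJLT)=59/8, d(EZ,O)=13
step 6: merge (EZ,FHJLT) at d=59/8, Q=-275/8; branch lengths EZ→51/16, FHJLT→67/16; new cluster EFHJLTZ
  updated: d(EFHJLTZ,O)=157/16
step 7: merge (EFHJLTZ,O) at d=157/16; branch lengths EFHJLTZ→157/32, O→157/32; new cluster EFHJLOTZ
final tree: (((E:7/4,Z:13/4):51/16,(((F:17/2,J:-3/2):3,H:27/2):83/12,(L:21/2,T:5/2):55/12):67/16):157/32,O:157/32)
total length: 1123/16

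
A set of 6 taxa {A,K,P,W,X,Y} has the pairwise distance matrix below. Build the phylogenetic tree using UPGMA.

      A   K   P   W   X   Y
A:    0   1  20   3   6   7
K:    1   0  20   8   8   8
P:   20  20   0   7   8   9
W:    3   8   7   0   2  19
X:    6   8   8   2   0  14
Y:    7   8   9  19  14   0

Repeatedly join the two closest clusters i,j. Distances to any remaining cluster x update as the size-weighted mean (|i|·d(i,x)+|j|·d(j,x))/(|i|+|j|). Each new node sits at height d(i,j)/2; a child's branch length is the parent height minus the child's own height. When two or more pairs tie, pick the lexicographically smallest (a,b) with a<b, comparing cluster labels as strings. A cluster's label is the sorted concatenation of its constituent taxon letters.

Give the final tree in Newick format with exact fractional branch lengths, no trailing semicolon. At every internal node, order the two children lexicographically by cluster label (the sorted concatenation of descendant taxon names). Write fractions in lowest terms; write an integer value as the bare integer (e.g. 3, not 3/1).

(((A:1/2,K:1/2):21/8,(W:1,X:1):17/8):53/16,(P:9/2,Y:9/2):31/16)

step 1: merge (A,K) at d=1; branch lengths A→1/2, K→1/2; new cluster AK
  updated: d(AK,P)=20, d(AK,W)=11/2, d(AK,X)=7, d(AK,Y)=15/2
step 2: merge (W,X) at d=2; branch lengths W→1, X→1; new cluster WX
  updated: d(AK,WX)=25/4, d(P,WX)=15/2, d(WX,Y)=33/2
step 3: merge (AK,WX) at d=25/4; branch lengths AK→21/8, WX→17/8; new cluster AKWX
  updated: d(AKWX,P)=55/4, d(AKWX,Y)=12
step 4: merge (P,Y) at d=9; branch lengths P→9/2, Y→9/2; new cluster PY
  updated: d(AKWX,PY)=103/8
step 5: merge (AKWX,PY) at d=103/8; branch lengths AKWX→53/16, PY→31/16; new cluster AKPWXY
final tree: (((A:1/2,K:1/2):21/8,(W:1,X:1):17/8):53/16,(P:9/2,Y:9/2):31/16)
total length: 22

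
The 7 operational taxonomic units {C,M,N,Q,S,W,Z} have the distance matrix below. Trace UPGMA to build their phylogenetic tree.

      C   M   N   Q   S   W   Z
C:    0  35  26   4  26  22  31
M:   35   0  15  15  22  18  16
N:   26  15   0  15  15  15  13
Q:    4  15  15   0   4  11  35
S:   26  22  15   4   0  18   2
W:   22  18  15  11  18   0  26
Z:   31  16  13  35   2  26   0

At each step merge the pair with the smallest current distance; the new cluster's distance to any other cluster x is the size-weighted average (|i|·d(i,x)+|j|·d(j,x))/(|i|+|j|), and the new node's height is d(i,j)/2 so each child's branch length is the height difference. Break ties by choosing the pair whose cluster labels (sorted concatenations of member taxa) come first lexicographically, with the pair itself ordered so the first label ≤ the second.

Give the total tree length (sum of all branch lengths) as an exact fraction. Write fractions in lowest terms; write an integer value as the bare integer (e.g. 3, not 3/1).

iteration 1: select S,Z (d=2); attach at lengths (1, 1); label the merged cluster SZ
  updated: d(C,SZ)=57/2, d(M,SZ)=19, d(N,SZ)=14, d(Q,SZ)=39/2, d(SZ,W)=22
iteration 2: select C,Q (d=4); attach at lengths (2, 2); label the merged cluster CQ
  updated: d(CQ,M)=25, d(CQ,N)=41/2, d(CQ,SZ)=24, d(CQ,W)=33/2
iteration 3: select N,SZ (d=14); attach at lengths (7, 6); label the merged cluster NSZ
  updated: d(CQ,NSZ)=137/6, d(M,NSZ)=53/3, d(NSZ,W)=59/3
iteration 4: select CQ,W (d=33/2); attach at lengths (25/4, 33/4); label the merged cluster CQW
  updated: d(CQW,M)=68/3, d(CQW,NSZ)=196/9
iteration 5: select M,NSZ (d=53/3); attach at lengths (53/6, 11/6); label the merged cluster MNSZ
  updated: d(CQW,MNSZ)=22
iteration 6: select CQW,MNSZ (d=22); attach at lengths (11/4, 13/6); label the merged cluster CMNQSWZ
final tree: (((C:2,Q:2):25/4,W:33/4):11/4,(M:53/6,(N:7,(S:1,Z:1):6):11/6):13/6)
total length: 589/12

589/12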